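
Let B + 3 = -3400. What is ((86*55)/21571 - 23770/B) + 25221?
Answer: 168354946803/6673283 ≈ 25228.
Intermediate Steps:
B = -3403 (B = -3 - 3400 = -3403)
((86*55)/21571 - 23770/B) + 25221 = ((86*55)/21571 - 23770/(-3403)) + 25221 = (4730*(1/21571) - 23770*(-1/3403)) + 25221 = (430/1961 + 23770/3403) + 25221 = 48076260/6673283 + 25221 = 168354946803/6673283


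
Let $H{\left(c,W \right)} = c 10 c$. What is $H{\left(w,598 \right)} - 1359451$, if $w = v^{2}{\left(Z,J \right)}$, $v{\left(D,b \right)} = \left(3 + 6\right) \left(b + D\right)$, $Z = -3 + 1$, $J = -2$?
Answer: $15436709$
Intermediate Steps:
$Z = -2$
$v{\left(D,b \right)} = 9 D + 9 b$ ($v{\left(D,b \right)} = 9 \left(D + b\right) = 9 D + 9 b$)
$w = 1296$ ($w = \left(9 \left(-2\right) + 9 \left(-2\right)\right)^{2} = \left(-18 - 18\right)^{2} = \left(-36\right)^{2} = 1296$)
$H{\left(c,W \right)} = 10 c^{2}$ ($H{\left(c,W \right)} = 10 c c = 10 c^{2}$)
$H{\left(w,598 \right)} - 1359451 = 10 \cdot 1296^{2} - 1359451 = 10 \cdot 1679616 - 1359451 = 16796160 - 1359451 = 15436709$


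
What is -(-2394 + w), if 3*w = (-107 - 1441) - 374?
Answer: 9104/3 ≈ 3034.7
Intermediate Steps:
w = -1922/3 (w = ((-107 - 1441) - 374)/3 = (-1548 - 374)/3 = (⅓)*(-1922) = -1922/3 ≈ -640.67)
-(-2394 + w) = -(-2394 - 1922/3) = -1*(-9104/3) = 9104/3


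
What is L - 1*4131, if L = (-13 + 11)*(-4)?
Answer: -4123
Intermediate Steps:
L = 8 (L = -2*(-4) = 8)
L - 1*4131 = 8 - 1*4131 = 8 - 4131 = -4123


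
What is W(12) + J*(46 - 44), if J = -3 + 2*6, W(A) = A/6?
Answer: 20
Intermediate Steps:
W(A) = A/6 (W(A) = A*(1/6) = A/6)
J = 9 (J = -3 + 12 = 9)
W(12) + J*(46 - 44) = (1/6)*12 + 9*(46 - 44) = 2 + 9*2 = 2 + 18 = 20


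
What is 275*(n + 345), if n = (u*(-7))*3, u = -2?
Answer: 106425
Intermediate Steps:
n = 42 (n = -2*(-7)*3 = 14*3 = 42)
275*(n + 345) = 275*(42 + 345) = 275*387 = 106425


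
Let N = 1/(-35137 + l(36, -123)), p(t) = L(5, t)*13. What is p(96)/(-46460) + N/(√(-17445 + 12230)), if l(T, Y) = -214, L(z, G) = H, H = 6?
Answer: -39/23230 + I*√5215/184355465 ≈ -0.0016789 + 3.9172e-7*I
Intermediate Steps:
L(z, G) = 6
p(t) = 78 (p(t) = 6*13 = 78)
N = -1/35351 (N = 1/(-35137 - 214) = 1/(-35351) = -1/35351 ≈ -2.8288e-5)
p(96)/(-46460) + N/(√(-17445 + 12230)) = 78/(-46460) - 1/(35351*√(-17445 + 12230)) = 78*(-1/46460) - (-I*√5215/5215)/35351 = -39/23230 - (-I*√5215/5215)/35351 = -39/23230 - (-1)*I*√5215/184355465 = -39/23230 + I*√5215/184355465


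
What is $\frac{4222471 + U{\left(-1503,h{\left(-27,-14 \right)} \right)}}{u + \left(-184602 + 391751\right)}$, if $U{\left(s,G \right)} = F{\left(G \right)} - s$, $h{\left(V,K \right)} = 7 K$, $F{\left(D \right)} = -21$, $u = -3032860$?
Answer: $- \frac{4223953}{2825711} \approx -1.4948$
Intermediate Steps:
$U{\left(s,G \right)} = -21 - s$
$\frac{4222471 + U{\left(-1503,h{\left(-27,-14 \right)} \right)}}{u + \left(-184602 + 391751\right)} = \frac{4222471 - -1482}{-3032860 + \left(-184602 + 391751\right)} = \frac{4222471 + \left(-21 + 1503\right)}{-3032860 + 207149} = \frac{4222471 + 1482}{-2825711} = 4223953 \left(- \frac{1}{2825711}\right) = - \frac{4223953}{2825711}$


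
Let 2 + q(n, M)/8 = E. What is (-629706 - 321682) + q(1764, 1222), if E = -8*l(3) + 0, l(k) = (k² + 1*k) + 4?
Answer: -952428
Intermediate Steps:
l(k) = 4 + k + k² (l(k) = (k² + k) + 4 = (k + k²) + 4 = 4 + k + k²)
E = -128 (E = -8*(4 + 3 + 3²) + 0 = -8*(4 + 3 + 9) + 0 = -8*16 + 0 = -128 + 0 = -128)
q(n, M) = -1040 (q(n, M) = -16 + 8*(-128) = -16 - 1024 = -1040)
(-629706 - 321682) + q(1764, 1222) = (-629706 - 321682) - 1040 = -951388 - 1040 = -952428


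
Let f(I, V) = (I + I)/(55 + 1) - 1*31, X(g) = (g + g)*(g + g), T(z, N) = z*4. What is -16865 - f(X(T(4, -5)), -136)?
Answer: -118094/7 ≈ -16871.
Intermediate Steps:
T(z, N) = 4*z
X(g) = 4*g**2 (X(g) = (2*g)*(2*g) = 4*g**2)
f(I, V) = -31 + I/28 (f(I, V) = (2*I)/56 - 31 = (2*I)*(1/56) - 31 = I/28 - 31 = -31 + I/28)
-16865 - f(X(T(4, -5)), -136) = -16865 - (-31 + (4*(4*4)**2)/28) = -16865 - (-31 + (4*16**2)/28) = -16865 - (-31 + (4*256)/28) = -16865 - (-31 + (1/28)*1024) = -16865 - (-31 + 256/7) = -16865 - 1*39/7 = -16865 - 39/7 = -118094/7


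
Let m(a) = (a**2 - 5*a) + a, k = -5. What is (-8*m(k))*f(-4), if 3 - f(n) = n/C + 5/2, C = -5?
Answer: 108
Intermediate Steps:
m(a) = a**2 - 4*a
f(n) = 1/2 + n/5 (f(n) = 3 - (n/(-5) + 5/2) = 3 - (n*(-1/5) + 5*(1/2)) = 3 - (-n/5 + 5/2) = 3 - (5/2 - n/5) = 3 + (-5/2 + n/5) = 1/2 + n/5)
(-8*m(k))*f(-4) = (-(-40)*(-4 - 5))*(1/2 + (1/5)*(-4)) = (-(-40)*(-9))*(1/2 - 4/5) = -8*45*(-3/10) = -360*(-3/10) = 108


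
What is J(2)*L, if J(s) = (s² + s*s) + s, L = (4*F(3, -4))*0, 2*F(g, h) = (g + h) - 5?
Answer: 0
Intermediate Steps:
F(g, h) = -5/2 + g/2 + h/2 (F(g, h) = ((g + h) - 5)/2 = (-5 + g + h)/2 = -5/2 + g/2 + h/2)
L = 0 (L = (4*(-5/2 + (½)*3 + (½)*(-4)))*0 = (4*(-5/2 + 3/2 - 2))*0 = (4*(-3))*0 = -12*0 = 0)
J(s) = s + 2*s² (J(s) = (s² + s²) + s = 2*s² + s = s + 2*s²)
J(2)*L = (2*(1 + 2*2))*0 = (2*(1 + 4))*0 = (2*5)*0 = 10*0 = 0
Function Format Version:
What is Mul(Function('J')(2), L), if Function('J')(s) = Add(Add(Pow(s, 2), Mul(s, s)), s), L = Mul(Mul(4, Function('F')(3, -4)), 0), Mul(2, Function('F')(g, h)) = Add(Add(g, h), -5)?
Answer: 0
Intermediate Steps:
Function('F')(g, h) = Add(Rational(-5, 2), Mul(Rational(1, 2), g), Mul(Rational(1, 2), h)) (Function('F')(g, h) = Mul(Rational(1, 2), Add(Add(g, h), -5)) = Mul(Rational(1, 2), Add(-5, g, h)) = Add(Rational(-5, 2), Mul(Rational(1, 2), g), Mul(Rational(1, 2), h)))
L = 0 (L = Mul(Mul(4, Add(Rational(-5, 2), Mul(Rational(1, 2), 3), Mul(Rational(1, 2), -4))), 0) = Mul(Mul(4, Add(Rational(-5, 2), Rational(3, 2), -2)), 0) = Mul(Mul(4, -3), 0) = Mul(-12, 0) = 0)
Function('J')(s) = Add(s, Mul(2, Pow(s, 2))) (Function('J')(s) = Add(Add(Pow(s, 2), Pow(s, 2)), s) = Add(Mul(2, Pow(s, 2)), s) = Add(s, Mul(2, Pow(s, 2))))
Mul(Function('J')(2), L) = Mul(Mul(2, Add(1, Mul(2, 2))), 0) = Mul(Mul(2, Add(1, 4)), 0) = Mul(Mul(2, 5), 0) = Mul(10, 0) = 0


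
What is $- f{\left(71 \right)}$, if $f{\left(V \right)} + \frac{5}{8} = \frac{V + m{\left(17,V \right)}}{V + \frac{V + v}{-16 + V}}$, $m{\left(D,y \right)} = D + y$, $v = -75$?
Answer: $- \frac{50455}{31208} \approx -1.6167$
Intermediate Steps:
$f{\left(V \right)} = - \frac{5}{8} + \frac{17 + 2 V}{V + \frac{-75 + V}{-16 + V}}$ ($f{\left(V \right)} = - \frac{5}{8} + \frac{V + \left(17 + V\right)}{V + \frac{V - 75}{-16 + V}} = - \frac{5}{8} + \frac{17 + 2 V}{V + \frac{-75 + V}{-16 + V}}$)
$- f{\left(71 \right)} = - \frac{-1801 - 3195 + 11 \cdot 71^{2}}{8 \left(-75 + 71^{2} - 1065\right)} = - \frac{-1801 - 3195 + 11 \cdot 5041}{8 \left(-75 + 5041 - 1065\right)} = - \frac{-1801 - 3195 + 55451}{8 \cdot 3901} = - \frac{50455}{8 \cdot 3901} = \left(-1\right) \frac{50455}{31208} = - \frac{50455}{31208}$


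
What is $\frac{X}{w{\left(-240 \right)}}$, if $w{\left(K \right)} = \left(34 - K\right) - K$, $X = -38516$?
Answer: $- \frac{19258}{257} \approx -74.934$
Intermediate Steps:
$w{\left(K \right)} = 34 - 2 K$
$\frac{X}{w{\left(-240 \right)}} = - \frac{38516}{34 - -480} = - \frac{38516}{34 + 480} = - \frac{38516}{514} = \left(-38516\right) \frac{1}{514} = - \frac{19258}{257}$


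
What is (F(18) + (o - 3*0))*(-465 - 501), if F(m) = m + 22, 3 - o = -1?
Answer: -42504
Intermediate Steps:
o = 4 (o = 3 - 1*(-1) = 3 + 1 = 4)
F(m) = 22 + m
(F(18) + (o - 3*0))*(-465 - 501) = ((22 + 18) + (4 - 3*0))*(-465 - 501) = (40 + (4 + 0))*(-966) = (40 + 4)*(-966) = 44*(-966) = -42504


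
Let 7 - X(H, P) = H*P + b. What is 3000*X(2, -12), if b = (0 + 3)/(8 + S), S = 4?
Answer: 92250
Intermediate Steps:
b = ¼ (b = (0 + 3)/(8 + 4) = 3/12 = 3*(1/12) = ¼ ≈ 0.25000)
X(H, P) = 27/4 - H*P (X(H, P) = 7 - (H*P + ¼) = 7 - (¼ + H*P) = 7 + (-¼ - H*P) = 27/4 - H*P)
3000*X(2, -12) = 3000*(27/4 - 1*2*(-12)) = 3000*(27/4 + 24) = 3000*(123/4) = 92250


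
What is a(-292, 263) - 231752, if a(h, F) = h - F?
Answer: -232307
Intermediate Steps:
a(-292, 263) - 231752 = (-292 - 1*263) - 231752 = (-292 - 263) - 231752 = -555 - 231752 = -232307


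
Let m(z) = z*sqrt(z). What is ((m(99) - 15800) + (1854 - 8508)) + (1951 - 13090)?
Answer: -33593 + 297*sqrt(11) ≈ -32608.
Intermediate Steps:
m(z) = z**(3/2)
((m(99) - 15800) + (1854 - 8508)) + (1951 - 13090) = ((99**(3/2) - 15800) + (1854 - 8508)) + (1951 - 13090) = ((297*sqrt(11) - 15800) - 6654) - 11139 = ((-15800 + 297*sqrt(11)) - 6654) - 11139 = (-22454 + 297*sqrt(11)) - 11139 = -33593 + 297*sqrt(11)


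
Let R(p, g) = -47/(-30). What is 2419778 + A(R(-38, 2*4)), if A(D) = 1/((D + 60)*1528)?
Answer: 3414568094039/1411108 ≈ 2.4198e+6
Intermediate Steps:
R(p, g) = 47/30 (R(p, g) = -47*(-1/30) = 47/30)
A(D) = 1/(1528*(60 + D)) (A(D) = (1/1528)/(60 + D) = 1/(1528*(60 + D)))
2419778 + A(R(-38, 2*4)) = 2419778 + 1/(1528*(60 + 47/30)) = 2419778 + 1/(1528*(1847/30)) = 2419778 + (1/1528)*(30/1847) = 2419778 + 15/1411108 = 3414568094039/1411108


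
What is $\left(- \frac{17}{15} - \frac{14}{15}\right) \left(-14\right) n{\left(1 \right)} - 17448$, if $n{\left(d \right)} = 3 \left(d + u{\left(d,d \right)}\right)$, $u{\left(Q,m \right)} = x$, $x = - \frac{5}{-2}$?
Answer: $- \frac{85721}{5} \approx -17144.0$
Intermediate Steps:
$x = \frac{5}{2}$ ($x = \left(-5\right) \left(- \frac{1}{2}\right) = \frac{5}{2} \approx 2.5$)
$u{\left(Q,m \right)} = \frac{5}{2}$
$n{\left(d \right)} = \frac{15}{2} + 3 d$ ($n{\left(d \right)} = 3 \left(d + \frac{5}{2}\right) = 3 \left(\frac{5}{2} + d\right) = \frac{15}{2} + 3 d$)
$\left(- \frac{17}{15} - \frac{14}{15}\right) \left(-14\right) n{\left(1 \right)} - 17448 = \left(- \frac{17}{15} - \frac{14}{15}\right) \left(-14\right) \left(\frac{15}{2} + 3 \cdot 1\right) - 17448 = \left(\left(-17\right) \frac{1}{15} - \frac{14}{15}\right) \left(-14\right) \left(\frac{15}{2} + 3\right) - 17448 = \left(- \frac{17}{15} - \frac{14}{15}\right) \left(-14\right) \frac{21}{2} - 17448 = \left(- \frac{31}{15}\right) \left(-14\right) \frac{21}{2} - 17448 = \frac{434}{15} \cdot \frac{21}{2} - 17448 = \frac{1519}{5} - 17448 = - \frac{85721}{5}$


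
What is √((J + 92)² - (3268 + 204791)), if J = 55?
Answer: 5*I*√7458 ≈ 431.8*I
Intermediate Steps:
√((J + 92)² - (3268 + 204791)) = √((55 + 92)² - (3268 + 204791)) = √(147² - 1*208059) = √(21609 - 208059) = √(-186450) = 5*I*√7458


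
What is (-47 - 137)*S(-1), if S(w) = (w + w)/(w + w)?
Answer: -184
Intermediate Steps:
S(w) = 1 (S(w) = (2*w)/((2*w)) = (2*w)*(1/(2*w)) = 1)
(-47 - 137)*S(-1) = (-47 - 137)*1 = -184*1 = -184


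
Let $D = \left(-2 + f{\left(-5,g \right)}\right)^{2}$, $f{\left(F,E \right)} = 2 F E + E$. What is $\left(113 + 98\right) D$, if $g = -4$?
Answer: $243916$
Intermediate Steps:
$f{\left(F,E \right)} = E + 2 E F$ ($f{\left(F,E \right)} = 2 E F + E = E + 2 E F$)
$D = 1156$ ($D = \left(-2 - 4 \left(1 + 2 \left(-5\right)\right)\right)^{2} = \left(-2 - 4 \left(1 - 10\right)\right)^{2} = \left(-2 - -36\right)^{2} = \left(-2 + 36\right)^{2} = 34^{2} = 1156$)
$\left(113 + 98\right) D = \left(113 + 98\right) 1156 = 211 \cdot 1156 = 243916$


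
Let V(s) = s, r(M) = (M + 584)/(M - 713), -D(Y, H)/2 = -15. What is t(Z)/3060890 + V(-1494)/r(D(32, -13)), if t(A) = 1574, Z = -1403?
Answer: 780834811054/469846615 ≈ 1661.9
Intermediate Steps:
D(Y, H) = 30 (D(Y, H) = -2*(-15) = 30)
r(M) = (584 + M)/(-713 + M)
t(Z)/3060890 + V(-1494)/r(D(32, -13)) = 1574/3060890 - 1494*(-713 + 30)/(584 + 30) = 1574*(1/3060890) - 1494/(614/(-683)) = 787/1530445 - 1494/((-1/683*614)) = 787/1530445 - 1494/(-614/683) = 787/1530445 - 1494*(-683/614) = 787/1530445 + 510201/307 = 780834811054/469846615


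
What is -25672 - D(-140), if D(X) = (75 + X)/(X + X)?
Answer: -1437645/56 ≈ -25672.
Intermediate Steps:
D(X) = (75 + X)/(2*X) (D(X) = (75 + X)/((2*X)) = (75 + X)*(1/(2*X)) = (75 + X)/(2*X))
-25672 - D(-140) = -25672 - (75 - 140)/(2*(-140)) = -25672 - (-1)*(-65)/(2*140) = -25672 - 1*13/56 = -25672 - 13/56 = -1437645/56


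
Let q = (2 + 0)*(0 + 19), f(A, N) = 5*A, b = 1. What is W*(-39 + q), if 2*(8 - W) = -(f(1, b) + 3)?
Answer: -12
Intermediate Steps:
W = 12 (W = 8 - (-1)*(5*1 + 3)/2 = 8 - (-1)*(5 + 3)/2 = 8 - (-1)*8/2 = 8 - 1/2*(-8) = 8 + 4 = 12)
q = 38 (q = 2*19 = 38)
W*(-39 + q) = 12*(-39 + 38) = 12*(-1) = -12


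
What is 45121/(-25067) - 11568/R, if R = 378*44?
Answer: -6193021/2481633 ≈ -2.4955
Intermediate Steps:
R = 16632
45121/(-25067) - 11568/R = 45121/(-25067) - 11568/16632 = 45121*(-1/25067) - 11568*1/16632 = -45121/25067 - 482/693 = -6193021/2481633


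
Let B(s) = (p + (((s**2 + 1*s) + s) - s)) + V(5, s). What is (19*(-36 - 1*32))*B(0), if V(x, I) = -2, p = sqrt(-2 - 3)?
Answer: 2584 - 1292*I*sqrt(5) ≈ 2584.0 - 2889.0*I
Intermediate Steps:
p = I*sqrt(5) (p = sqrt(-5) = I*sqrt(5) ≈ 2.2361*I)
B(s) = -2 + s + s**2 + I*sqrt(5) (B(s) = (I*sqrt(5) + (((s**2 + 1*s) + s) - s)) - 2 = (I*sqrt(5) + (((s**2 + s) + s) - s)) - 2 = (I*sqrt(5) + (((s + s**2) + s) - s)) - 2 = (I*sqrt(5) + ((s**2 + 2*s) - s)) - 2 = (I*sqrt(5) + (s + s**2)) - 2 = (s + s**2 + I*sqrt(5)) - 2 = -2 + s + s**2 + I*sqrt(5))
(19*(-36 - 1*32))*B(0) = (19*(-36 - 1*32))*(-2 + 0 + 0**2 + I*sqrt(5)) = (19*(-36 - 32))*(-2 + 0 + 0 + I*sqrt(5)) = (19*(-68))*(-2 + I*sqrt(5)) = -1292*(-2 + I*sqrt(5)) = 2584 - 1292*I*sqrt(5)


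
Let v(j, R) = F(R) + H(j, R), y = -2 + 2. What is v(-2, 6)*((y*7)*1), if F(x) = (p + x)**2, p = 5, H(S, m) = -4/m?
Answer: 0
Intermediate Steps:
y = 0
F(x) = (5 + x)**2
v(j, R) = (5 + R)**2 - 4/R
v(-2, 6)*((y*7)*1) = ((5 + 6)**2 - 4/6)*((0*7)*1) = (11**2 - 4*1/6)*(0*1) = (121 - 2/3)*0 = (361/3)*0 = 0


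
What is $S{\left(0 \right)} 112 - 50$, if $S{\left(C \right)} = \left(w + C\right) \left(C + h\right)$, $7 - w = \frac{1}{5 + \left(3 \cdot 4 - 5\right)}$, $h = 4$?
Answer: $\frac{9146}{3} \approx 3048.7$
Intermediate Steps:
$w = \frac{83}{12}$ ($w = 7 - \frac{1}{5 + \left(3 \cdot 4 - 5\right)} = 7 - \frac{1}{5 + \left(12 - 5\right)} = 7 - \frac{1}{5 + 7} = 7 - \frac{1}{12} = \frac{83}{12} \approx 6.9167$)
$S{\left(C \right)} = \left(4 + C\right) \left(\frac{83}{12} + C\right)$ ($S{\left(C \right)} = \left(\frac{83}{12} + C\right) \left(C + 4\right) = \left(\frac{83}{12} + C\right) \left(4 + C\right) = \left(4 + C\right) \left(\frac{83}{12} + C\right)$)
$S{\left(0 \right)} 112 - 50 = \left(\frac{83}{3} + 0^{2} + \frac{131}{12} \cdot 0\right) 112 - 50 = \left(\frac{83}{3} + 0 + 0\right) 112 - 50 = \frac{83}{3} \cdot 112 - 50 = \frac{9296}{3} - 50 = \frac{9146}{3}$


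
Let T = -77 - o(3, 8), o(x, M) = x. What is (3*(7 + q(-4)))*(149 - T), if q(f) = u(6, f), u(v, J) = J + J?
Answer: -687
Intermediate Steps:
u(v, J) = 2*J
q(f) = 2*f
T = -80 (T = -77 - 1*3 = -77 - 3 = -80)
(3*(7 + q(-4)))*(149 - T) = (3*(7 + 2*(-4)))*(149 - 1*(-80)) = (3*(7 - 8))*(149 + 80) = (3*(-1))*229 = -3*229 = -687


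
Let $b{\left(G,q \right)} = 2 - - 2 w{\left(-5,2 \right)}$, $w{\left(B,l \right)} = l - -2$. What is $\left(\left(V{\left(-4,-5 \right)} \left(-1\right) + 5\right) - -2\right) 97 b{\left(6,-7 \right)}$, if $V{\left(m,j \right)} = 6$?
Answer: $970$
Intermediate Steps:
$w{\left(B,l \right)} = 2 + l$ ($w{\left(B,l \right)} = l + 2 = 2 + l$)
$b{\left(G,q \right)} = 10$ ($b{\left(G,q \right)} = 2 - - 2 \left(2 + 2\right) = 2 - \left(-2\right) 4 = 2 - -8 = 2 + 8 = 10$)
$\left(\left(V{\left(-4,-5 \right)} \left(-1\right) + 5\right) - -2\right) 97 b{\left(6,-7 \right)} = \left(\left(6 \left(-1\right) + 5\right) - -2\right) 97 \cdot 10 = \left(\left(-6 + 5\right) + 2\right) 97 \cdot 10 = \left(-1 + 2\right) 97 \cdot 10 = 1 \cdot 97 \cdot 10 = 97 \cdot 10 = 970$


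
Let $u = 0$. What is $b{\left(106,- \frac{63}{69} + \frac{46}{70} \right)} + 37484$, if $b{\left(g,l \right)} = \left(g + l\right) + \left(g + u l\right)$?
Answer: $\frac{30345074}{805} \approx 37696.0$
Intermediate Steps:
$b{\left(g,l \right)} = l + 2 g$ ($b{\left(g,l \right)} = \left(g + l\right) + \left(g + 0 l\right) = \left(g + l\right) + \left(g + 0\right) = \left(g + l\right) + g = l + 2 g$)
$b{\left(106,- \frac{63}{69} + \frac{46}{70} \right)} + 37484 = \left(\left(- \frac{63}{69} + \frac{46}{70}\right) + 2 \cdot 106\right) + 37484 = \left(\left(\left(-63\right) \frac{1}{69} + 46 \cdot \frac{1}{70}\right) + 212\right) + 37484 = \left(\left(- \frac{21}{23} + \frac{23}{35}\right) + 212\right) + 37484 = \left(- \frac{206}{805} + 212\right) + 37484 = \frac{170454}{805} + 37484 = \frac{30345074}{805}$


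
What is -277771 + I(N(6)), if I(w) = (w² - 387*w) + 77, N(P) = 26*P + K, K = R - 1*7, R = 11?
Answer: -314014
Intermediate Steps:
K = 4 (K = 11 - 1*7 = 11 - 7 = 4)
N(P) = 4 + 26*P (N(P) = 26*P + 4 = 4 + 26*P)
I(w) = 77 + w² - 387*w
-277771 + I(N(6)) = -277771 + (77 + (4 + 26*6)² - 387*(4 + 26*6)) = -277771 + (77 + (4 + 156)² - 387*(4 + 156)) = -277771 + (77 + 160² - 387*160) = -277771 + (77 + 25600 - 61920) = -277771 - 36243 = -314014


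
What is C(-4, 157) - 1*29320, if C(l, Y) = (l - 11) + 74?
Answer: -29261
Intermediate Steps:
C(l, Y) = 63 + l (C(l, Y) = (-11 + l) + 74 = 63 + l)
C(-4, 157) - 1*29320 = (63 - 4) - 1*29320 = 59 - 29320 = -29261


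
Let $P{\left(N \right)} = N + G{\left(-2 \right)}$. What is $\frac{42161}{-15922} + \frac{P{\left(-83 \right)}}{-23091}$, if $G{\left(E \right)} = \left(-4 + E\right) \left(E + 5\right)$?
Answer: $- \frac{51154291}{19350258} \approx -2.6436$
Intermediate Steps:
$G{\left(E \right)} = \left(-4 + E\right) \left(5 + E\right)$
$P{\left(N \right)} = -18 + N$ ($P{\left(N \right)} = N - \left(22 - 4\right) = N - 18 = -18 + N$)
$\frac{42161}{-15922} + \frac{P{\left(-83 \right)}}{-23091} = \frac{42161}{-15922} + \frac{-18 - 83}{-23091} = 42161 \left(- \frac{1}{15922}\right) - - \frac{101}{23091} = - \frac{2219}{838} + \frac{101}{23091} = - \frac{51154291}{19350258}$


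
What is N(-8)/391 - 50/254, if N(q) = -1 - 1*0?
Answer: -9902/49657 ≈ -0.19941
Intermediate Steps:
N(q) = -1 (N(q) = -1 + 0 = -1)
N(-8)/391 - 50/254 = -1/391 - 50/254 = -1*1/391 - 50*1/254 = -1/391 - 25/127 = -9902/49657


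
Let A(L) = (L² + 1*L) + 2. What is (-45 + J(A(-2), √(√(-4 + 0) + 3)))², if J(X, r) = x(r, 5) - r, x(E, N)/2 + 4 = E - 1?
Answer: (55 - √(3 + 2*I))² ≈ 2828.1 - 58.53*I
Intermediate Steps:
x(E, N) = -10 + 2*E (x(E, N) = -8 + 2*(E - 1) = -8 + 2*(-1 + E) = -8 + (-2 + 2*E) = -10 + 2*E)
A(L) = 2 + L + L² (A(L) = (L² + L) + 2 = (L + L²) + 2 = 2 + L + L²)
J(X, r) = -10 + r (J(X, r) = (-10 + 2*r) - r = -10 + r)
(-45 + J(A(-2), √(√(-4 + 0) + 3)))² = (-45 + (-10 + √(√(-4 + 0) + 3)))² = (-45 + (-10 + √(√(-4) + 3)))² = (-45 + (-10 + √(2*I + 3)))² = (-45 + (-10 + √(3 + 2*I)))² = (-55 + √(3 + 2*I))²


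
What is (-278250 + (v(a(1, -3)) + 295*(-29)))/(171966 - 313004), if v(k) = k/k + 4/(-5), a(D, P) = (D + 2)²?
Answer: 717012/352595 ≈ 2.0335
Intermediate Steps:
a(D, P) = (2 + D)²
v(k) = ⅕ (v(k) = 1 + 4*(-⅕) = 1 - ⅘ = ⅕)
(-278250 + (v(a(1, -3)) + 295*(-29)))/(171966 - 313004) = (-278250 + (⅕ + 295*(-29)))/(171966 - 313004) = (-278250 + (⅕ - 8555))/(-141038) = (-278250 - 42774/5)*(-1/141038) = -1434024/5*(-1/141038) = 717012/352595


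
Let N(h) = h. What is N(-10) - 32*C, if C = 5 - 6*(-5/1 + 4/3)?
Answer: -874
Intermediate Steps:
C = 27 (C = 5 - 6*(-5*1 + 4*(1/3)) = 5 - 6*(-5 + 4/3) = 5 - 6*(-11/3) = 5 + 22 = 27)
N(-10) - 32*C = -10 - 32*27 = -10 - 864 = -874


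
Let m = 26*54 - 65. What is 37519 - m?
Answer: 36180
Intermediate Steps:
m = 1339 (m = 1404 - 65 = 1339)
37519 - m = 37519 - 1*1339 = 37519 - 1339 = 36180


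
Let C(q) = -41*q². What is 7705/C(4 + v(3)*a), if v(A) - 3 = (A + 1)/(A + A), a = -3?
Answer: -7705/2009 ≈ -3.8352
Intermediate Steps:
v(A) = 3 + (1 + A)/(2*A) (v(A) = 3 + (A + 1)/(A + A) = 3 + (1 + A)/((2*A)) = 3 + (1 + A)*(1/(2*A)) = 3 + (1 + A)/(2*A))
7705/C(4 + v(3)*a) = 7705/((-41*(4 + ((½)*(1 + 7*3)/3)*(-3))²)) = 7705/((-41*(4 + ((½)*(⅓)*(1 + 21))*(-3))²)) = 7705/((-41*(4 + ((½)*(⅓)*22)*(-3))²)) = 7705/((-41*(4 + (11/3)*(-3))²)) = 7705/((-41*(4 - 11)²)) = 7705/((-41*(-7)²)) = 7705/((-41*49)) = 7705/(-2009) = 7705*(-1/2009) = -7705/2009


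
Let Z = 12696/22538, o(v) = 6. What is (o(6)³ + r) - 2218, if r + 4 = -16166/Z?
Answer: -97454371/3174 ≈ -30704.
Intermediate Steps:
Z = 6348/11269 (Z = 12696*(1/22538) = 6348/11269 ≈ 0.56332)
r = -91100023/3174 (r = -4 - 16166/6348/11269 = -4 - 16166*11269/6348 = -4 - 91087327/3174 = -91100023/3174 ≈ -28702.)
(o(6)³ + r) - 2218 = (6³ - 91100023/3174) - 2218 = (216 - 91100023/3174) - 2218 = -90414439/3174 - 2218 = -97454371/3174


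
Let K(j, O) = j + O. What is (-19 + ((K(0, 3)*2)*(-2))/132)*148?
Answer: -31080/11 ≈ -2825.5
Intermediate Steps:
K(j, O) = O + j
(-19 + ((K(0, 3)*2)*(-2))/132)*148 = (-19 + (((3 + 0)*2)*(-2))/132)*148 = (-19 + ((3*2)*(-2))*(1/132))*148 = (-19 + (6*(-2))*(1/132))*148 = (-19 - 12*1/132)*148 = (-19 - 1/11)*148 = -210/11*148 = -31080/11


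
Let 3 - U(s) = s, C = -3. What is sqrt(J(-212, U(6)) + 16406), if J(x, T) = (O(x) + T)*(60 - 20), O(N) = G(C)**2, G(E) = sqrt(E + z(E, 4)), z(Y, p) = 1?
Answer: sqrt(16206) ≈ 127.30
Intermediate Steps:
U(s) = 3 - s
G(E) = sqrt(1 + E) (G(E) = sqrt(E + 1) = sqrt(1 + E))
O(N) = -2 (O(N) = (sqrt(1 - 3))**2 = (sqrt(-2))**2 = (I*sqrt(2))**2 = -2)
J(x, T) = -80 + 40*T (J(x, T) = (-2 + T)*(60 - 20) = (-2 + T)*40 = -80 + 40*T)
sqrt(J(-212, U(6)) + 16406) = sqrt((-80 + 40*(3 - 1*6)) + 16406) = sqrt((-80 + 40*(3 - 6)) + 16406) = sqrt((-80 + 40*(-3)) + 16406) = sqrt((-80 - 120) + 16406) = sqrt(-200 + 16406) = sqrt(16206)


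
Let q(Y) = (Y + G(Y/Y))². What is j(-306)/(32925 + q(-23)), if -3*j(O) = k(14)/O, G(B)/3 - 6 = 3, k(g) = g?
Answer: 7/15119919 ≈ 4.6297e-7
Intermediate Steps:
G(B) = 27 (G(B) = 18 + 3*3 = 18 + 9 = 27)
q(Y) = (27 + Y)² (q(Y) = (Y + 27)² = (27 + Y)²)
j(O) = -14/(3*O)
j(-306)/(32925 + q(-23)) = (-14/3/(-306))/(32925 + (27 - 23)²) = (-14/3*(-1/306))/(32925 + 4²) = 7/(459*(32925 + 16)) = (7/459)/32941 = (7/459)*(1/32941) = 7/15119919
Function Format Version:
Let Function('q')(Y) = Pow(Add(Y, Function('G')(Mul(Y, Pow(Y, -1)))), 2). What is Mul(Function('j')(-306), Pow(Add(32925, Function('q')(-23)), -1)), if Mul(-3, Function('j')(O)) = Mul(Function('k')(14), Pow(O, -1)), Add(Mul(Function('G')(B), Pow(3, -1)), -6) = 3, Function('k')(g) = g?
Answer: Rational(7, 15119919) ≈ 4.6297e-7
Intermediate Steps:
Function('G')(B) = 27 (Function('G')(B) = Add(18, Mul(3, 3)) = Add(18, 9) = 27)
Function('q')(Y) = Pow(Add(27, Y), 2) (Function('q')(Y) = Pow(Add(Y, 27), 2) = Pow(Add(27, Y), 2))
Function('j')(O) = Mul(Rational(-14, 3), Pow(O, -1)) (Function('j')(O) = Mul(Rational(-1, 3), Mul(14, Pow(O, -1))) = Mul(Rational(-14, 3), Pow(O, -1)))
Mul(Function('j')(-306), Pow(Add(32925, Function('q')(-23)), -1)) = Mul(Mul(Rational(-14, 3), Pow(-306, -1)), Pow(Add(32925, Pow(Add(27, -23), 2)), -1)) = Mul(Mul(Rational(-14, 3), Rational(-1, 306)), Pow(Add(32925, Pow(4, 2)), -1)) = Mul(Rational(7, 459), Pow(Add(32925, 16), -1)) = Mul(Rational(7, 459), Pow(32941, -1)) = Mul(Rational(7, 459), Rational(1, 32941)) = Rational(7, 15119919)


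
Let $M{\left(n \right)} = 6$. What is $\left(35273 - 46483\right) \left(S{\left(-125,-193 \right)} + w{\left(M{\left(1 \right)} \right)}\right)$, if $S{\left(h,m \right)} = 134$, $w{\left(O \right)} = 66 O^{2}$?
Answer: $-28137100$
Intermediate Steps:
$\left(35273 - 46483\right) \left(S{\left(-125,-193 \right)} + w{\left(M{\left(1 \right)} \right)}\right) = \left(35273 - 46483\right) \left(134 + 66 \cdot 6^{2}\right) = - 11210 \left(134 + 66 \cdot 36\right) = - 11210 \left(134 + 2376\right) = \left(-11210\right) 2510 = -28137100$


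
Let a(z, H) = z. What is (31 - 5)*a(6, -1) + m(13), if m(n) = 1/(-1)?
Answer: 155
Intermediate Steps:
m(n) = -1
(31 - 5)*a(6, -1) + m(13) = (31 - 5)*6 - 1 = 26*6 - 1 = 156 - 1 = 155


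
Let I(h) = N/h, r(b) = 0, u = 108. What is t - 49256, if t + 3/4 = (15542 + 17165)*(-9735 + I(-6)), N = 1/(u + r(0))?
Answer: -206356865041/648 ≈ -3.1845e+8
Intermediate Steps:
N = 1/108 (N = 1/(108 + 0) = 1/108 ≈ 0.0092593)
I(h) = 1/(108*h)
t = -206324947153/648 (t = -¾ + (15542 + 17165)*(-9735 + (1/108)/(-6)) = -¾ + 32707*(-9735 + (1/108)*(-⅙)) = -¾ + 32707*(-9735 - 1/648) = -¾ + 32707*(-6308281/648) = -¾ - 206324946667/648 = -206324947153/648 ≈ -3.1840e+8)
t - 49256 = -206324947153/648 - 49256 = -206356865041/648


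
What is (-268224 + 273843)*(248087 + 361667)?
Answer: 3426207726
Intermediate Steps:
(-268224 + 273843)*(248087 + 361667) = 5619*609754 = 3426207726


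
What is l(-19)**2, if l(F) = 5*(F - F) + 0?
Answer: 0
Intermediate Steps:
l(F) = 0 (l(F) = 5*0 + 0 = 0 + 0 = 0)
l(-19)**2 = 0**2 = 0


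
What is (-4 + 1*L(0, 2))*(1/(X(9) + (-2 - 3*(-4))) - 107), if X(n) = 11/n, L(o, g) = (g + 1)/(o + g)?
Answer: 26995/101 ≈ 267.28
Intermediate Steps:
L(o, g) = (1 + g)/(g + o)
(-4 + 1*L(0, 2))*(1/(X(9) + (-2 - 3*(-4))) - 107) = (-4 + 1*((1 + 2)/(2 + 0)))*(1/(11/9 + (-2 - 3*(-4))) - 107) = (-4 + 1*(3/2))*(1/(11*(⅑) + (-2 + 12)) - 107) = (-4 + 1*((½)*3))*(1/(11/9 + 10) - 107) = (-4 + 1*(3/2))*(1/(101/9) - 107) = (-4 + 3/2)*(9/101 - 107) = -5/2*(-10798/101) = 26995/101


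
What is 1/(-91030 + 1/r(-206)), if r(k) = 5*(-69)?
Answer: -345/31405351 ≈ -1.0985e-5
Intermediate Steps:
r(k) = -345
1/(-91030 + 1/r(-206)) = 1/(-91030 + 1/(-345)) = 1/(-91030 - 1/345) = 1/(-31405351/345) = -345/31405351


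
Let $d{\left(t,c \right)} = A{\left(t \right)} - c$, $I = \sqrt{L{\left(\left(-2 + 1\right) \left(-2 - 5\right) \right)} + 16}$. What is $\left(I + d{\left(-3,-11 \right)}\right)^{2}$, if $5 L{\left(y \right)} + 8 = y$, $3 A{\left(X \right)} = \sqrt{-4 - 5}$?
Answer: $\frac{\left(55 + \sqrt{395} + 5 i\right)^{2}}{25} \approx 223.25 + 29.95 i$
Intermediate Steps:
$A{\left(X \right)} = i$ ($A{\left(X \right)} = \frac{\sqrt{-4 - 5}}{3} = \frac{\sqrt{-9}}{3} = \frac{3 i}{3} = i$)
$L{\left(y \right)} = - \frac{8}{5} + \frac{y}{5}$
$I = \frac{\sqrt{395}}{5}$ ($I = \sqrt{\left(- \frac{8}{5} + \frac{\left(-2 + 1\right) \left(-2 - 5\right)}{5}\right) + 16} = \sqrt{\left(- \frac{8}{5} + \frac{\left(-1\right) \left(-7\right)}{5}\right) + 16} = \sqrt{\left(- \frac{8}{5} + \frac{1}{5} \cdot 7\right) + 16} = \sqrt{\left(- \frac{8}{5} + \frac{7}{5}\right) + 16} = \sqrt{- \frac{1}{5} + 16} = \sqrt{\frac{79}{5}} = \frac{\sqrt{395}}{5} \approx 3.9749$)
$d{\left(t,c \right)} = i - c$
$\left(I + d{\left(-3,-11 \right)}\right)^{2} = \left(\frac{\sqrt{395}}{5} + \left(i - -11\right)\right)^{2} = \left(\frac{\sqrt{395}}{5} + \left(i + 11\right)\right)^{2} = \left(\frac{\sqrt{395}}{5} + \left(11 + i\right)\right)^{2} = \left(11 + i + \frac{\sqrt{395}}{5}\right)^{2}$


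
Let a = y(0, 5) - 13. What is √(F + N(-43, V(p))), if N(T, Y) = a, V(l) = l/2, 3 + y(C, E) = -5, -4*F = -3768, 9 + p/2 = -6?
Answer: √921 ≈ 30.348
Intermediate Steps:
p = -30 (p = -18 + 2*(-6) = -18 - 12 = -30)
F = 942 (F = -¼*(-3768) = 942)
y(C, E) = -8 (y(C, E) = -3 - 5 = -8)
V(l) = l/2 (V(l) = l*(½) = l/2)
a = -21 (a = -8 - 13 = -21)
N(T, Y) = -21
√(F + N(-43, V(p))) = √(942 - 21) = √921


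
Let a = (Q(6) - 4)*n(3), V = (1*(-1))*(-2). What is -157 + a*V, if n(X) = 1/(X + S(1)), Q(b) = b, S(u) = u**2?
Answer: -156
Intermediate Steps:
V = 2 (V = -1*(-2) = 2)
n(X) = 1/(1 + X) (n(X) = 1/(X + 1**2) = 1/(X + 1) = 1/(1 + X))
a = 1/2 (a = (6 - 4)/(1 + 3) = 2/4 = 2*(1/4) = 1/2 ≈ 0.50000)
-157 + a*V = -157 + (1/2)*2 = -157 + 1 = -156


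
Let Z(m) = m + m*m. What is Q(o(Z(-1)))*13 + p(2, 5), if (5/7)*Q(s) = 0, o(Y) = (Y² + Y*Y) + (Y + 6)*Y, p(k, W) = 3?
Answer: 3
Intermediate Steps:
Z(m) = m + m²
o(Y) = 2*Y² + Y*(6 + Y) (o(Y) = (Y² + Y²) + (6 + Y)*Y = 2*Y² + Y*(6 + Y))
Q(s) = 0 (Q(s) = (7/5)*0 = 0)
Q(o(Z(-1)))*13 + p(2, 5) = 0*13 + 3 = 0 + 3 = 3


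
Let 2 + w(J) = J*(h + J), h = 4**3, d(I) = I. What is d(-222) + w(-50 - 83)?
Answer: 8953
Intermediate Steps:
h = 64
w(J) = -2 + J*(64 + J)
d(-222) + w(-50 - 83) = -222 + (-2 + (-50 - 83)**2 + 64*(-50 - 83)) = -222 + (-2 + (-133)**2 + 64*(-133)) = -222 + (-2 + 17689 - 8512) = -222 + 9175 = 8953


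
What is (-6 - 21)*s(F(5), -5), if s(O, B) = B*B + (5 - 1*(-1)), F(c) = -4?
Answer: -837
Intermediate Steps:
s(O, B) = 6 + B² (s(O, B) = B² + (5 + 1) = B² + 6 = 6 + B²)
(-6 - 21)*s(F(5), -5) = (-6 - 21)*(6 + (-5)²) = -27*(6 + 25) = -27*31 = -837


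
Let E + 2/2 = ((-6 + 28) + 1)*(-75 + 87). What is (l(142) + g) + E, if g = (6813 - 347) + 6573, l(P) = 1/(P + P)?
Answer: 3781177/284 ≈ 13314.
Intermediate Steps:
l(P) = 1/(2*P)
g = 13039 (g = 6466 + 6573 = 13039)
E = 275 (E = -1 + ((-6 + 28) + 1)*(-75 + 87) = -1 + (22 + 1)*12 = -1 + 23*12 = -1 + 276 = 275)
(l(142) + g) + E = ((1/2)/142 + 13039) + 275 = ((1/2)*(1/142) + 13039) + 275 = (1/284 + 13039) + 275 = 3703077/284 + 275 = 3781177/284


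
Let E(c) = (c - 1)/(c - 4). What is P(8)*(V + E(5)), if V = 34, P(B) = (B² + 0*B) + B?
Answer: 2736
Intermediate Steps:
P(B) = B + B² (P(B) = (B² + 0) + B = B² + B = B + B²)
E(c) = (-1 + c)/(-4 + c)
P(8)*(V + E(5)) = (8*(1 + 8))*(34 + (-1 + 5)/(-4 + 5)) = (8*9)*(34 + 4/1) = 72*(34 + 1*4) = 72*(34 + 4) = 72*38 = 2736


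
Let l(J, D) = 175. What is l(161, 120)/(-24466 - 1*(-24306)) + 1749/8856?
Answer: -10583/11808 ≈ -0.89626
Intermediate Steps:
l(161, 120)/(-24466 - 1*(-24306)) + 1749/8856 = 175/(-24466 - 1*(-24306)) + 1749/8856 = 175/(-24466 + 24306) + 1749*(1/8856) = 175/(-160) + 583/2952 = 175*(-1/160) + 583/2952 = -35/32 + 583/2952 = -10583/11808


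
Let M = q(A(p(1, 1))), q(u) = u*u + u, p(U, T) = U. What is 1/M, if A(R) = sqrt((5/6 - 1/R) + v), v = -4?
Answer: -6*sqrt(6)/(-30*I + 25*sqrt(6)) ≈ -0.19355 - 0.094819*I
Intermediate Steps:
A(R) = sqrt(-19/6 - 1/R) (A(R) = sqrt((5/6 - 1/R) - 4) = sqrt(-19/6 - 1/R))
q(u) = u + u**2 (q(u) = u**2 + u = u + u**2)
M = 5*I*sqrt(6)*(1 + 5*I*sqrt(6)/6)/6 (M = (sqrt(-114 - 36/1)/6)*(1 + sqrt(-114 - 36/1)/6) = (sqrt(-114 - 36*1)/6)*(1 + sqrt(-114 - 36*1)/6) = (sqrt(-114 - 36)/6)*(1 + sqrt(-114 - 36)/6) = (sqrt(-150)/6)*(1 + sqrt(-150)/6) = ((5*I*sqrt(6))/6)*(1 + (5*I*sqrt(6))/6) = (5*I*sqrt(6)/6)*(1 + 5*I*sqrt(6)/6) = 5*I*sqrt(6)*(1 + 5*I*sqrt(6)/6)/6 ≈ -4.1667 + 2.0412*I)
1/M = 1/(-25/6 + 5*I*sqrt(6)/6)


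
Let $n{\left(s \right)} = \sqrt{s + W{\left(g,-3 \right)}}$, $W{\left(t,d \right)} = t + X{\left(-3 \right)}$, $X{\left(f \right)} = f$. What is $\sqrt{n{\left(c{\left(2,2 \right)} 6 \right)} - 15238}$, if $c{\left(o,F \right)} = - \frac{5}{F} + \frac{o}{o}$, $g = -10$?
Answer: $\sqrt{-15238 + i \sqrt{22}} \approx 0.019 + 123.44 i$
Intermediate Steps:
$c{\left(o,F \right)} = 1 - \frac{5}{F}$ ($c{\left(o,F \right)} = - \frac{5}{F} + 1 = 1 - \frac{5}{F}$)
$W{\left(t,d \right)} = -3 + t$ ($W{\left(t,d \right)} = t - 3 = -3 + t$)
$n{\left(s \right)} = \sqrt{-13 + s}$ ($n{\left(s \right)} = \sqrt{s - 13} = \sqrt{-13 + s}$)
$\sqrt{n{\left(c{\left(2,2 \right)} 6 \right)} - 15238} = \sqrt{\sqrt{-13 + \frac{-5 + 2}{2} \cdot 6} - 15238} = \sqrt{\sqrt{-13 + \frac{1}{2} \left(-3\right) 6} - 15238} = \sqrt{\sqrt{-13 - 9} - 15238} = \sqrt{\sqrt{-22} - 15238} = \sqrt{i \sqrt{22} - 15238} = \sqrt{-15238 + i \sqrt{22}}$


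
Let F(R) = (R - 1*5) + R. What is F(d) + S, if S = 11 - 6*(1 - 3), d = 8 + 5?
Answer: 44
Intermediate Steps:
d = 13
F(R) = -5 + 2*R (F(R) = (R - 5) + R = (-5 + R) + R = -5 + 2*R)
S = 23 (S = 11 - 6*(-2) = 11 + 12 = 23)
F(d) + S = (-5 + 2*13) + 23 = (-5 + 26) + 23 = 21 + 23 = 44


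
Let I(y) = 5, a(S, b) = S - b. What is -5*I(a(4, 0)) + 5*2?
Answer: -15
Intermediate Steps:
-5*I(a(4, 0)) + 5*2 = -5*5 + 5*2 = -25 + 10 = -15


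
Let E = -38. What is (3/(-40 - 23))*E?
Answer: 38/21 ≈ 1.8095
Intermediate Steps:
(3/(-40 - 23))*E = (3/(-40 - 23))*(-38) = (3/(-63))*(-38) = (3*(-1/63))*(-38) = -1/21*(-38) = 38/21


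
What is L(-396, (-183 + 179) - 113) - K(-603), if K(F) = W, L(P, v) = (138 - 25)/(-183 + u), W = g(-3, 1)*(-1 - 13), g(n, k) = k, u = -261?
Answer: 6103/444 ≈ 13.745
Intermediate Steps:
W = -14 (W = 1*(-1 - 13) = 1*(-14) = -14)
L(P, v) = -113/444 (L(P, v) = (138 - 25)/(-183 - 261) = 113/(-444) = 113*(-1/444) = -113/444)
K(F) = -14
L(-396, (-183 + 179) - 113) - K(-603) = -113/444 - 1*(-14) = -113/444 + 14 = 6103/444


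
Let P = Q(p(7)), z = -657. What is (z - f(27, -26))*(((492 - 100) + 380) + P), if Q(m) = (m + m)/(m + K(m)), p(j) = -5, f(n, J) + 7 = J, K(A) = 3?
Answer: -484848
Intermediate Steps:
f(n, J) = -7 + J
Q(m) = 2*m/(3 + m) (Q(m) = (m + m)/(m + 3) = (2*m)/(3 + m) = 2*m/(3 + m))
P = 5 (P = 2*(-5)/(3 - 5) = 2*(-5)/(-2) = 2*(-5)*(-½) = 5)
(z - f(27, -26))*(((492 - 100) + 380) + P) = (-657 - (-7 - 26))*(((492 - 100) + 380) + 5) = (-657 - 1*(-33))*((392 + 380) + 5) = (-657 + 33)*(772 + 5) = -624*777 = -484848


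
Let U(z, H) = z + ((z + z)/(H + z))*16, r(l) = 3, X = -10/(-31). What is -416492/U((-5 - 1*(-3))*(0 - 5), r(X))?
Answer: -2707198/225 ≈ -12032.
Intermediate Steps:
X = 10/31 (X = -10*(-1/31) = 10/31 ≈ 0.32258)
U(z, H) = z + 32*z/(H + z) (U(z, H) = z + ((2*z)/(H + z))*16 = z + (2*z/(H + z))*16 = z + 32*z/(H + z))
-416492/U((-5 - 1*(-3))*(0 - 5), r(X)) = -416492*(3 + (-5 - 1*(-3))*(0 - 5))/((0 - 5)*(-5 - 1*(-3))*(32 + 3 + (-5 - 1*(-3))*(0 - 5))) = -416492*(-(3 + (-5 + 3)*(-5))/(5*(-5 + 3)*(32 + 3 + (-5 + 3)*(-5)))) = -416492*(3 - 2*(-5))/(10*(32 + 3 - 2*(-5))) = -416492*(3 + 10)/(10*(32 + 3 + 10)) = -416492/(10*45/13) = -416492/(10*(1/13)*45) = -416492/450/13 = -416492*13/450 = -2707198/225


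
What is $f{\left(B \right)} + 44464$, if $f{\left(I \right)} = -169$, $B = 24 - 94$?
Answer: $44295$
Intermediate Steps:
$B = -70$ ($B = 24 - 94 = -70$)
$f{\left(B \right)} + 44464 = -169 + 44464 = 44295$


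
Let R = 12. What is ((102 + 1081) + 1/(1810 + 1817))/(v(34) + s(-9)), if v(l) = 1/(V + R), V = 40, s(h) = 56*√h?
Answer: 17162968/21292637463 - 49978562816*I/7097545821 ≈ 0.00080605 - 7.0417*I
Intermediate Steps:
v(l) = 1/52 (v(l) = 1/(40 + 12) = 1/52)
((102 + 1081) + 1/(1810 + 1817))/(v(34) + s(-9)) = ((102 + 1081) + 1/(1810 + 1817))/(1/52 + 56*√(-9)) = (1183 + 1/3627)/(1/52 + 56*(3*I)) = (1183 + 1/3627)/(1/52 + 168*I) = 4290742*(2704*(1/52 - 168*I)/76317697)/3627 = 892474336*(1/52 - 168*I)/21292637463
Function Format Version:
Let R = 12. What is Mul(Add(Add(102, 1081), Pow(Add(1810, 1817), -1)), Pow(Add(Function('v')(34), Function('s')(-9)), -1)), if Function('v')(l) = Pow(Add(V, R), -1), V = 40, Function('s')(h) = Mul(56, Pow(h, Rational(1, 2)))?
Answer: Add(Rational(17162968, 21292637463), Mul(Rational(-49978562816, 7097545821), I)) ≈ Add(0.00080605, Mul(-7.0417, I))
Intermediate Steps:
Function('v')(l) = Rational(1, 52) (Function('v')(l) = Pow(Add(40, 12), -1) = Pow(52, -1) = Rational(1, 52))
Mul(Add(Add(102, 1081), Pow(Add(1810, 1817), -1)), Pow(Add(Function('v')(34), Function('s')(-9)), -1)) = Mul(Add(Add(102, 1081), Pow(Add(1810, 1817), -1)), Pow(Add(Rational(1, 52), Mul(56, Pow(-9, Rational(1, 2)))), -1)) = Mul(Add(1183, Pow(3627, -1)), Pow(Add(Rational(1, 52), Mul(56, Mul(3, I))), -1)) = Mul(Add(1183, Rational(1, 3627)), Pow(Add(Rational(1, 52), Mul(168, I)), -1)) = Mul(Rational(4290742, 3627), Mul(Rational(2704, 76317697), Add(Rational(1, 52), Mul(-168, I)))) = Mul(Rational(892474336, 21292637463), Add(Rational(1, 52), Mul(-168, I)))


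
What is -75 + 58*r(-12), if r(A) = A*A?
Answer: 8277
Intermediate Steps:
r(A) = A²
-75 + 58*r(-12) = -75 + 58*(-12)² = -75 + 58*144 = -75 + 8352 = 8277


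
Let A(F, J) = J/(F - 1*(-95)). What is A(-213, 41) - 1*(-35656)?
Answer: 4207367/118 ≈ 35656.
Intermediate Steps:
A(F, J) = J/(95 + F) (A(F, J) = J/(F + 95) = J/(95 + F))
A(-213, 41) - 1*(-35656) = 41/(95 - 213) - 1*(-35656) = 41/(-118) + 35656 = 41*(-1/118) + 35656 = -41/118 + 35656 = 4207367/118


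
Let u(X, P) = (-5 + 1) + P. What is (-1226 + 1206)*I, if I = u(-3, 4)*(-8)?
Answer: 0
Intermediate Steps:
u(X, P) = -4 + P
I = 0 (I = (-4 + 4)*(-8) = 0*(-8) = 0)
(-1226 + 1206)*I = (-1226 + 1206)*0 = -20*0 = 0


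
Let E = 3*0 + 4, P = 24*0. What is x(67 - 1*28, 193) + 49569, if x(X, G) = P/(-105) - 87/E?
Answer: 198189/4 ≈ 49547.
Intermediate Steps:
P = 0
E = 4 (E = 0 + 4 = 4)
x(X, G) = -87/4 (x(X, G) = 0/(-105) - 87/4 = 0*(-1/105) - 87*¼ = 0 - 87/4 = -87/4)
x(67 - 1*28, 193) + 49569 = -87/4 + 49569 = 198189/4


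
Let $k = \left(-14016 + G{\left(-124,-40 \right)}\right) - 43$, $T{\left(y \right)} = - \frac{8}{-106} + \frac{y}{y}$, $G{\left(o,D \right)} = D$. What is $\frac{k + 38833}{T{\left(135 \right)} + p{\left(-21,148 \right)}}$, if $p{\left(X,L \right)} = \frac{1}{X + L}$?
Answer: $\frac{83242277}{3646} \approx 22831.0$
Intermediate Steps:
$p{\left(X,L \right)} = \frac{1}{L + X}$
$T{\left(y \right)} = \frac{57}{53}$ ($T{\left(y \right)} = \left(-8\right) \left(- \frac{1}{106}\right) + 1 = \frac{4}{53} + 1 = \frac{57}{53}$)
$k = -14099$ ($k = \left(-14016 - 40\right) - 43 = -14056 - 43 = -14099$)
$\frac{k + 38833}{T{\left(135 \right)} + p{\left(-21,148 \right)}} = \frac{-14099 + 38833}{\frac{57}{53} + \frac{1}{148 - 21}} = \frac{24734}{\frac{57}{53} + \frac{1}{127}} = \frac{24734}{\frac{7292}{6731}} = 24734 \cdot \frac{6731}{7292} = \frac{83242277}{3646}$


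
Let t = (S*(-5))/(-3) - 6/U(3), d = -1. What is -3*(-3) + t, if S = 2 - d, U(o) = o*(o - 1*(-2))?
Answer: 68/5 ≈ 13.600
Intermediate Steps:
U(o) = o*(2 + o) (U(o) = o*(o + 2) = o*(2 + o))
S = 3 (S = 2 - 1*(-1) = 2 + 1 = 3)
t = 23/5 (t = (3*(-5))/(-3) - 6*1/(3*(2 + 3)) = -15*(-1/3) - 6/(3*5) = 5 - 6/15 = 5 - 6*1/15 = 5 - 2/5 = 23/5 ≈ 4.6000)
-3*(-3) + t = -3*(-3) + 23/5 = 9 + 23/5 = 68/5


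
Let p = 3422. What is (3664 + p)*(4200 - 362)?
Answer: 27196068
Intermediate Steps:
(3664 + p)*(4200 - 362) = (3664 + 3422)*(4200 - 362) = 7086*3838 = 27196068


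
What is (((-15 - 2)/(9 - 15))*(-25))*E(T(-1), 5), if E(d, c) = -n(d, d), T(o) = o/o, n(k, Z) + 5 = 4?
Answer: -425/6 ≈ -70.833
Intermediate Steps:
n(k, Z) = -1 (n(k, Z) = -5 + 4 = -1)
T(o) = 1
E(d, c) = 1 (E(d, c) = -1*(-1) = 1)
(((-15 - 2)/(9 - 15))*(-25))*E(T(-1), 5) = (((-15 - 2)/(9 - 15))*(-25))*1 = (-17/(-6)*(-25))*1 = (-17*(-⅙)*(-25))*1 = ((17/6)*(-25))*1 = -425/6*1 = -425/6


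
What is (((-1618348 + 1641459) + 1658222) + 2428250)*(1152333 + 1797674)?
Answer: 12123298617081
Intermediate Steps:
(((-1618348 + 1641459) + 1658222) + 2428250)*(1152333 + 1797674) = ((23111 + 1658222) + 2428250)*2950007 = (1681333 + 2428250)*2950007 = 4109583*2950007 = 12123298617081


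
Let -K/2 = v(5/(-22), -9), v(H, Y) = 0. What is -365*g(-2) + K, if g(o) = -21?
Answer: 7665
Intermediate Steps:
K = 0 (K = -2*0 = 0)
-365*g(-2) + K = -365*(-21) + 0 = 7665 + 0 = 7665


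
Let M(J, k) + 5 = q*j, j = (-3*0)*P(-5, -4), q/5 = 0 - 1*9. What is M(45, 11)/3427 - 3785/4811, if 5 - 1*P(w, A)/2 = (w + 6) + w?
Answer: -12995250/16487297 ≈ -0.78820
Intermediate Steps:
P(w, A) = -2 - 4*w (P(w, A) = 10 - 2*((w + 6) + w) = 10 - 2*((6 + w) + w) = 10 - 2*(6 + 2*w) = 10 + (-12 - 4*w) = -2 - 4*w)
q = -45 (q = 5*(0 - 1*9) = 5*(0 - 9) = 5*(-9) = -45)
j = 0 (j = (-3*0)*(-2 - 4*(-5)) = 0*(-2 + 20) = 0*18 = 0)
M(J, k) = -5 (M(J, k) = -5 - 45*0 = -5 + 0 = -5)
M(45, 11)/3427 - 3785/4811 = -5/3427 - 3785/4811 = -12995250/16487297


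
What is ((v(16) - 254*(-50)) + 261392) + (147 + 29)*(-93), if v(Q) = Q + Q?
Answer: 257756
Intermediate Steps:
v(Q) = 2*Q
((v(16) - 254*(-50)) + 261392) + (147 + 29)*(-93) = ((2*16 - 254*(-50)) + 261392) + (147 + 29)*(-93) = ((32 + 12700) + 261392) + 176*(-93) = (12732 + 261392) - 16368 = 274124 - 16368 = 257756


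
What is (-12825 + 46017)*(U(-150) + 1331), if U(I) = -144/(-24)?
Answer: 44377704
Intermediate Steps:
U(I) = 6 (U(I) = -144*(-1/24) = 6)
(-12825 + 46017)*(U(-150) + 1331) = (-12825 + 46017)*(6 + 1331) = 33192*1337 = 44377704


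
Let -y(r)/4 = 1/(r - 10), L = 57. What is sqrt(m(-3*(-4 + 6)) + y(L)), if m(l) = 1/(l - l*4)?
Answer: 5*I*sqrt(94)/282 ≈ 0.1719*I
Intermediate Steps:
y(r) = -4/(-10 + r) (y(r) = -4/(r - 10) = -4/(-10 + r))
m(l) = -1/(3*l) (m(l) = 1/(l - 4*l) = 1/(-3*l) = -1/(3*l))
sqrt(m(-3*(-4 + 6)) + y(L)) = sqrt(-(-1/(3*(-4 + 6)))/3 - 4/(-10 + 57)) = sqrt(-1/(3*((-3*2))) - 4/47) = sqrt(-1/3/(-6) - 4*1/47) = sqrt(-1/3*(-1/6) - 4/47) = sqrt(1/18 - 4/47) = sqrt(-25/846) = 5*I*sqrt(94)/282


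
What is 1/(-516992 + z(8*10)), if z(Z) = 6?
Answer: -1/516986 ≈ -1.9343e-6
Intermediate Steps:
1/(-516992 + z(8*10)) = 1/(-516992 + 6) = 1/(-516986) = -1/516986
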